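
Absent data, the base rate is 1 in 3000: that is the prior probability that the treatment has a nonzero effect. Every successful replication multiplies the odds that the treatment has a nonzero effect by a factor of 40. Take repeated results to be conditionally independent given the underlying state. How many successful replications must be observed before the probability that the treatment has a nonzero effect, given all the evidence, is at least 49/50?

Prior odds: (1/3000) ÷ (2999/3000) = 1/2999.
Likelihood ratio per successful replication = 40.
Target posterior odds = 0.98/0.02 = 49.
Require 40ⁿ ≥ 49 ÷ (1/2999) = 146951.
40³ = 64000 falls short of 146951 but 40⁴ = 2560000 reaches it, so n = 4.

4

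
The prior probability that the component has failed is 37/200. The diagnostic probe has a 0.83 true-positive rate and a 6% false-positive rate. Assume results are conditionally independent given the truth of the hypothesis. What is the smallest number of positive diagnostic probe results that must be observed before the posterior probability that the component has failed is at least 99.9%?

Prior odds = 0.185/0.815 = 37/163.
Likelihood ratio of a positive result = 0.83/0.06 = 83/6.
Target posterior odds = 0.999/0.001 = 999.
Need (37/163) × (83/6)ⁿ ≥ 999, i.e. (83/6)ⁿ ≥ 4401.
(83/6)³ = 571787/216 falls short of 4401 but (83/6)⁴ = 47458321/1296 reaches it, so n = 4.

4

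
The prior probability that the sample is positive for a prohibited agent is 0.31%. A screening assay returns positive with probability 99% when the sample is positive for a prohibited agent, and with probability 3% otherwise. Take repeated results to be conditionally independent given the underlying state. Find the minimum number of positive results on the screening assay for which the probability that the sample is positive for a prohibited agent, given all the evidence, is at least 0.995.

Prior odds: 0.0031 ÷ 0.9969 = 31/9969.
Likelihood ratio of a positive result = 0.99/0.03 = 33.
Target posterior odds = 0.995/0.005 = 199.
Require 33ⁿ ≥ 199 ÷ (31/9969) = 1983831/31.
33³ = 35937 falls short of 1983831/31 but 33⁴ = 1185921 reaches it, so n = 4.

4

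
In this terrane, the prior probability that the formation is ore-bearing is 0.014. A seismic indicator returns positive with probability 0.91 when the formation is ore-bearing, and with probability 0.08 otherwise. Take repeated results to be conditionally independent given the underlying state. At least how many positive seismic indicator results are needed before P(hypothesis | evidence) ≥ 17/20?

3

Prior odds: 0.014 ÷ 0.986 = 7/493.
Likelihood ratio of a positive result = 0.91/0.08 = 11.375.
Target odds: 0.85 ÷ 0.15 = 17/3.
Require 11.375ⁿ ≥ 17/3 ÷ (7/493) = 8381/21.
11.375² = 129.390625 falls short of 8381/21 but 11.375³ = 753571/512 reaches it, so n = 3.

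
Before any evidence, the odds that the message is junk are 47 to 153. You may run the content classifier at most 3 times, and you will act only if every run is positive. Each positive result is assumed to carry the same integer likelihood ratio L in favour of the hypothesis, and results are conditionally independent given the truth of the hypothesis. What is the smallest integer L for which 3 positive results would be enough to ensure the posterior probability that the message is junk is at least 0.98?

6

Prior odds = 47/153.
Target odds = 0.98/0.02 = 49.
Need L³ ≥ 49 ÷ (47/153) = 7497/47.
5³ = 125 < 7497/47 ≤ 216 = 6³, so L = 6.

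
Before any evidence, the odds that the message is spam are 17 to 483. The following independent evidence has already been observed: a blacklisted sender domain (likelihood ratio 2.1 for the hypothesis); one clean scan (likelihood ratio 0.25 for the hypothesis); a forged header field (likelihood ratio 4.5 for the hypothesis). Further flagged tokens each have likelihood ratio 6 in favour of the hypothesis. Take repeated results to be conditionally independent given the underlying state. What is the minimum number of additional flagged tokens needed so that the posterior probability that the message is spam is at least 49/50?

4

Prior odds = 17/483.
Combined Bayes factor of the evidence already in hand = 2.1 × 0.25 × 4.5 = 2.3625.
Odds after that evidence = (17/483) × 2.3625 = 153/1840.
Target odds = 0.98/0.02 = 49.
Need 6ⁿ ≥ 49 ÷ (153/1840) = 90160/153.
6³ = 216 falls short of 90160/153 but 6⁴ = 1296 reaches it, so n = 4.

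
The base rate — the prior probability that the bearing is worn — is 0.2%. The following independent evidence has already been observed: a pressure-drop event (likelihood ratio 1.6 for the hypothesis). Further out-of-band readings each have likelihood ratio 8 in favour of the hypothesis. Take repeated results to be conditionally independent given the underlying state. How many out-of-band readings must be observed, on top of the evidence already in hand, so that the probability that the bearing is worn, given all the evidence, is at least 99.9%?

7

Prior odds = 0.002/0.998 = 1/499.
Bayes factor of the evidence already in hand = 1.6.
Odds after that evidence = (1/499) × 1.6 = 8/2495.
Target odds = 0.999/0.001 = 999.
Need 8ⁿ ≥ 999 ÷ (8/2495) = 311563.125.
8⁶ = 262144 falls short of 311563.125 but 8⁷ = 2097152 reaches it, so n = 7.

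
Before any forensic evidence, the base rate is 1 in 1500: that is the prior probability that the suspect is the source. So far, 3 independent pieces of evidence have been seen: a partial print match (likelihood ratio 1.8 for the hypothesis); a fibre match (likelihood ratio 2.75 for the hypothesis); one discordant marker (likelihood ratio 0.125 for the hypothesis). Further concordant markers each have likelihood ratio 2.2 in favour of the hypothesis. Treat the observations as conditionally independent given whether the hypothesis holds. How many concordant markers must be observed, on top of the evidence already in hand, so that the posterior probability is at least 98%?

Prior odds = (1/1500)/(1499/1500) = 1/1499.
Combined Bayes factor of the evidence already in hand = 1.8 × 2.75 × 0.125 = 0.61875.
Odds after that evidence = (1/1499) × 0.61875 = 99/239840.
Target odds = 0.98/0.02 = 49.
Need 2.2ⁿ ≥ 49 ÷ (99/239840) = 11752160/99.
2.2¹⁴ ≈62218.2 falls short of 11752160/99 but 2.2¹⁵ ≈136880 reaches it, so n = 15.

15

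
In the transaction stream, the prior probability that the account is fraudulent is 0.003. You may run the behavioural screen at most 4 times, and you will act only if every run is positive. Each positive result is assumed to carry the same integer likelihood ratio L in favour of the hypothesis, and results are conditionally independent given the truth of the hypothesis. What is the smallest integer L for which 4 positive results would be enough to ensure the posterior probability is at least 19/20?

9

Prior odds = 0.003/0.997 = 3/997.
Target odds = 0.95/0.05 = 19.
Need L⁴ ≥ 19 ÷ (3/997) = 18943/3.
8⁴ = 4096 < 18943/3 ≤ 6561 = 9⁴, so L = 9.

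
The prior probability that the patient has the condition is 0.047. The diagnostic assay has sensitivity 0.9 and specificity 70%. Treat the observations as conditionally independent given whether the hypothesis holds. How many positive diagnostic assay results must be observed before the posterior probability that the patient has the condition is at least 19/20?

Prior odds: 0.047 ÷ 0.953 = 47/953.
False-positive rate = 1 − 0.7 = 0.3; likelihood ratio of a positive = 0.9/0.3 = 3.
Target odds: 0.95 ÷ 0.05 = 19.
Need (47/953) × 3ⁿ ≥ 19, i.e. 3ⁿ ≥ 18107/47.
3⁵ = 243 falls short of 18107/47 but 3⁶ = 729 reaches it, so n = 6.

6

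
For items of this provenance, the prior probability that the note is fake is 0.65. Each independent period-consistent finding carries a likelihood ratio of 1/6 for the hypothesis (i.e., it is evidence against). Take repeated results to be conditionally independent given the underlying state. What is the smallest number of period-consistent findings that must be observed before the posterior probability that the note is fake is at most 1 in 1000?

5

Prior odds = 0.65/0.35 = 13/7.
Likelihood ratio per period-consistent finding = 1/6.
Target posterior odds = 0.001/0.999 = 1/999.
Need (13/7) × (1/6)ⁿ ≤ 1/999, i.e. (1/6)ⁿ ≤ 7/12987.
(1/6)⁴ = 1/1296 is still above 7/12987 but (1/6)⁵ = 1/7776 is at or below it, so n = 5.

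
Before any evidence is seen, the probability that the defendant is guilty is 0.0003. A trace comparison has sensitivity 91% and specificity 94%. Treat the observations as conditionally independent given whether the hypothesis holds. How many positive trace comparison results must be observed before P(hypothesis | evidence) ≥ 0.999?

6

Prior odds = 0.0003/0.9997 = 3/9997.
False-positive rate = 1 − 0.94 = 0.06; likelihood ratio of a positive = 0.91/0.06 = 91/6.
Target odds: 0.999 ÷ 0.001 = 999.
Need (3/9997) × (91/6)ⁿ ≥ 999, i.e. (91/6)ⁿ ≥ 3329001.
(91/6)⁵ ≈802510 falls short of 3329001 but (91/6)⁶ ≈1.21714e+07 reaches it, so n = 6.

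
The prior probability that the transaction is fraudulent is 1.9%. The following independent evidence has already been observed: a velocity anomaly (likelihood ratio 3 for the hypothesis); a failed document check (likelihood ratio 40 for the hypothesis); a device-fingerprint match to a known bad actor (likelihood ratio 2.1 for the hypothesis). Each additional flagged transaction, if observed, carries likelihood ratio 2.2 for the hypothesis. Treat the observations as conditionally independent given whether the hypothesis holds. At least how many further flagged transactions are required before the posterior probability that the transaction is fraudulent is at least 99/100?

4

Prior odds = 0.019/0.981 = 19/981.
Combined Bayes factor of the evidence already in hand = 3 × 40 × 2.1 = 252.
Odds after that evidence = (19/981) × 252 = 532/109.
Target odds = 0.99/0.01 = 99.
Need 2.2ⁿ ≥ 99 ÷ (532/109) = 10791/532.
2.2³ = 10.648 falls short of 10791/532 but 2.2⁴ = 23.4256 reaches it, so n = 4.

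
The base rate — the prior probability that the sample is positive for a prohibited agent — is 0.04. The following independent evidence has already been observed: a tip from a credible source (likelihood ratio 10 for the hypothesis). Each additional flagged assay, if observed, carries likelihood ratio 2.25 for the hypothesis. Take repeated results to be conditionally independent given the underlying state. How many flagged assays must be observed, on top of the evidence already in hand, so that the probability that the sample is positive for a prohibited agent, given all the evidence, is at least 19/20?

Prior odds = 0.04/0.96 = 1/24.
Bayes factor of the evidence already in hand = 10.
Odds after that evidence = (1/24) × 10 = 5/12.
Target odds = 0.95/0.05 = 19.
Need 2.25ⁿ ≥ 19 ÷ (5/12) = 45.6.
2.25⁴ = 25.62890625 falls short of 45.6 but 2.25⁵ = 59049/1024 reaches it, so n = 5.

5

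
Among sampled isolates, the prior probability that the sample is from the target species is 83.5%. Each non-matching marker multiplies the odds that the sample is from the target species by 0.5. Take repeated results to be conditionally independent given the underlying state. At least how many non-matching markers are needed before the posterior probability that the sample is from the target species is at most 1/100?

Prior odds = 0.835/0.165 = 167/33.
Likelihood ratio per non-matching marker = 0.5.
Target odds: 0.01 ÷ 0.99 = 1/99.
Need (167/33) × 0.5ⁿ ≤ 1/99, i.e. 0.5ⁿ ≤ 1/501.
0.5⁸ = 0.00390625 is still above 1/501 but 0.5⁹ = 0.001953125 is at or below it, so n = 9.

9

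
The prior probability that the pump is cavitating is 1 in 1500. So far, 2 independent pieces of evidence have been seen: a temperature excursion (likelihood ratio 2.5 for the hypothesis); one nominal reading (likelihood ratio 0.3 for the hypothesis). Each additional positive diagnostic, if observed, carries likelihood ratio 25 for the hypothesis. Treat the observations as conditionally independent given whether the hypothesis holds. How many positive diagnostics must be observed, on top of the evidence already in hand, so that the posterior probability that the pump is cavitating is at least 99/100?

4

Prior odds = (1/1500)/(1499/1500) = 1/1499.
Combined Bayes factor of the evidence already in hand = 2.5 × 0.3 = 0.75.
Odds after that evidence = (1/1499) × 0.75 = 3/5996.
Target odds = 0.99/0.01 = 99.
Need 25ⁿ ≥ 99 ÷ (3/5996) = 197868.
25³ = 15625 falls short of 197868 but 25⁴ = 390625 reaches it, so n = 4.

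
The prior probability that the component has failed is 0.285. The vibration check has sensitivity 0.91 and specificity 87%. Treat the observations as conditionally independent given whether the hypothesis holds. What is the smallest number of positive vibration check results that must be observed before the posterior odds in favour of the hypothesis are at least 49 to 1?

Prior odds = 0.285/0.715 = 57/143.
False-positive rate = 1 − 0.87 = 0.13; likelihood ratio of a positive = 0.91/0.13 = 7.
Target odds = 49.
Need (57/143) × 7ⁿ ≥ 49, i.e. 7ⁿ ≥ 7007/57.
7² = 49 falls short of 7007/57 but 7³ = 343 reaches it, so n = 3.

3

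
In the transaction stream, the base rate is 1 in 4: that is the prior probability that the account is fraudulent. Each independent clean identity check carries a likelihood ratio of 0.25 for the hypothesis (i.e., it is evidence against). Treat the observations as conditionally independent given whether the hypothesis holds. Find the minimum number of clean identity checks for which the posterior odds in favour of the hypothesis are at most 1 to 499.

Prior odds = 0.25/0.75 = 1/3.
Likelihood ratio per clean identity check = 0.25.
Target odds = 1/499.
Need (1/3) × 0.25ⁿ ≤ 1/499, i.e. 0.25ⁿ ≤ 3/499.
0.25³ = 0.015625 is still above 3/499 but 0.25⁴ = 0.00390625 is at or below it, so n = 4.

4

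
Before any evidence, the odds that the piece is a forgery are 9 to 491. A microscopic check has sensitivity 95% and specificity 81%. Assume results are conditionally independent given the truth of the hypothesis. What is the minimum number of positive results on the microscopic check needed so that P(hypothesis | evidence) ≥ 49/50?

5

Prior odds = 9/491.
False-positive rate = 1 − 0.81 = 0.19; likelihood ratio of a positive = 0.95/0.19 = 5.
Target odds: 0.98 ÷ 0.02 = 49.
Require 5ⁿ ≥ 49 ÷ (9/491) = 24059/9.
5⁴ = 625 falls short of 24059/9 but 5⁵ = 3125 reaches it, so n = 5.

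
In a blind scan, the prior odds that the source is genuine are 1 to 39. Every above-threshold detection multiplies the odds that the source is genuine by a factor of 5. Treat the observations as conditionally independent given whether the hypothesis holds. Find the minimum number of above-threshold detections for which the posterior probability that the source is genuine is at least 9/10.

Prior odds = 1/39.
Likelihood ratio per above-threshold detection = 5.
Target odds: 0.9 ÷ 0.1 = 9.
Need (1/39) × 5ⁿ ≥ 9, i.e. 5ⁿ ≥ 351.
5³ = 125 falls short of 351 but 5⁴ = 625 reaches it, so n = 4.

4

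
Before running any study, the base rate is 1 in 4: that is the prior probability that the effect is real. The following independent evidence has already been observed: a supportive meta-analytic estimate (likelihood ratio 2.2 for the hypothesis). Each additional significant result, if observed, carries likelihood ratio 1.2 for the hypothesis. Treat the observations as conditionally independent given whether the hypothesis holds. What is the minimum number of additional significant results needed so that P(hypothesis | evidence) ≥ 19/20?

18

Prior odds = 0.25/0.75 = 1/3.
Bayes factor of the evidence already in hand = 2.2.
Odds after that evidence = (1/3) × 2.2 = 11/15.
Target odds = 0.95/0.05 = 19.
Need 1.2ⁿ ≥ 19 ÷ (11/15) = 285/11.
1.2¹⁷ ≈22.1861 falls short of 285/11 but 1.2¹⁸ ≈26.6233 reaches it, so n = 18.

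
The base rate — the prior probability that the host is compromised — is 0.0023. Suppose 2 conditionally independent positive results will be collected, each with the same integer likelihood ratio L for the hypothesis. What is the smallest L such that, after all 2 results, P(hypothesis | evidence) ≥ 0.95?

91

Prior odds = 0.0023/0.9977 = 23/9977.
Target odds = 0.95/0.05 = 19.
Need L² ≥ 19 ÷ (23/9977) = 189563/23.
90² = 8100 < 189563/23 ≤ 8281 = 91², so L = 91.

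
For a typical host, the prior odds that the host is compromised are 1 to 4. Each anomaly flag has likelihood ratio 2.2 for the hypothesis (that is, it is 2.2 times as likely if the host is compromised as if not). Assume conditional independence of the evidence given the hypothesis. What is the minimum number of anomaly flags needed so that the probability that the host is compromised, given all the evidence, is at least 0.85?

Prior odds = 0.25.
Likelihood ratio per anomaly flag = 2.2.
Target odds: 0.85 ÷ 0.15 = 17/3.
Require 2.2ⁿ ≥ 17/3 ÷ 0.25 = 68/3.
2.2³ = 10.648 falls short of 68/3 but 2.2⁴ = 23.4256 reaches it, so n = 4.

4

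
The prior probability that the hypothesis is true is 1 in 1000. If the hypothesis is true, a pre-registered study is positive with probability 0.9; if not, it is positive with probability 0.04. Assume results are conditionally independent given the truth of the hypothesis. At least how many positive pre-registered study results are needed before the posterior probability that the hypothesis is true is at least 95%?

4

Prior odds: 0.001 ÷ 0.999 = 1/999.
Likelihood ratio of a positive = 0.9/0.04 = 22.5.
Target odds: 0.95 ÷ 0.05 = 19.
Need (1/999) × 22.5ⁿ ≥ 19, i.e. 22.5ⁿ ≥ 18981.
22.5³ = 11390.625 falls short of 18981 but 22.5⁴ = 256289.0625 reaches it, so n = 4.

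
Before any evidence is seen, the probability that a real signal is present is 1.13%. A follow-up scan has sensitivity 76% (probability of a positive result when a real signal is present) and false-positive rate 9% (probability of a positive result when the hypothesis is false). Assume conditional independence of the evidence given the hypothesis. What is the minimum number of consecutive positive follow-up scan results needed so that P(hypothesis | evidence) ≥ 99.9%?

Prior odds = 0.0113/0.9887 = 113/9887.
Likelihood ratio of a positive result = 0.76/0.09 = 76/9.
Target posterior odds = 0.999/0.001 = 999.
Need (113/9887) × (76/9)ⁿ ≥ 999, i.e. (76/9)ⁿ ≥ 9877113/113.
(76/9)⁵ ≈42939.3 falls short of 9877113/113 but (76/9)⁶ ≈362599 reaches it, so n = 6.

6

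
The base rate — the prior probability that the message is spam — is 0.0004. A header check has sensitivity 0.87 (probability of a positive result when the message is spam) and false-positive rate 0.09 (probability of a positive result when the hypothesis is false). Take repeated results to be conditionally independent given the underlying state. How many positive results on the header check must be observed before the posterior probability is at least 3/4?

Prior odds = 0.0004/0.9996 = 1/2499.
Likelihood ratio of a positive result = 0.87/0.09 = 29/3.
Target odds: 0.75 ÷ 0.25 = 3.
Need (1/2499) × (29/3)ⁿ ≥ 3, i.e. (29/3)ⁿ ≥ 7497.
(29/3)³ = 24389/27 falls short of 7497 but (29/3)⁴ = 707281/81 reaches it, so n = 4.

4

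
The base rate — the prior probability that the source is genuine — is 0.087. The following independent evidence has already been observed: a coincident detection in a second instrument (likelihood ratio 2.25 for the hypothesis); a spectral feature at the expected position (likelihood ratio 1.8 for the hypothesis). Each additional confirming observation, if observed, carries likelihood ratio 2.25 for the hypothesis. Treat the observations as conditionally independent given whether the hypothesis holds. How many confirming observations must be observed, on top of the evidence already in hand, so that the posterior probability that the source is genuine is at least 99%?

Prior odds = 0.087/0.913 = 87/913.
Combined Bayes factor of the evidence already in hand = 2.25 × 1.8 = 4.05.
Odds after that evidence = (87/913) × 4.05 = 7047/18260.
Target odds = 0.99/0.01 = 99.
Need 2.25ⁿ ≥ 99 ÷ (7047/18260) = 200860/783.
2.25⁶ = 531441/4096 falls short of 200860/783 but 2.25⁷ = 4782969/16384 reaches it, so n = 7.

7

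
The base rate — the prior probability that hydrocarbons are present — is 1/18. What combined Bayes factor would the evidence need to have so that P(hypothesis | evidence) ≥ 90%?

Prior odds = (1/18)/(17/18) = 1/17.
Target odds = 0.9/0.1 = 9.
Required Bayes factor = 9 ÷ (1/17) = 153.

153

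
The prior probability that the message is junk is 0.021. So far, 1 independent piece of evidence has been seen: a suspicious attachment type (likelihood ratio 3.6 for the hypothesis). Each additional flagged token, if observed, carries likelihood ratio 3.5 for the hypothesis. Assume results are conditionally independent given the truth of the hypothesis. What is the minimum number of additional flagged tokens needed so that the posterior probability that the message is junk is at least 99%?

Prior odds = 0.021/0.979 = 21/979.
Bayes factor of the evidence already in hand = 3.6.
Odds after that evidence = (21/979) × 3.6 = 378/4895.
Target odds = 0.99/0.01 = 99.
Need 3.5ⁿ ≥ 99 ÷ (378/4895) = 53845/42.
3.5⁵ = 525.21875 falls short of 53845/42 but 3.5⁶ = 1838.265625 reaches it, so n = 6.

6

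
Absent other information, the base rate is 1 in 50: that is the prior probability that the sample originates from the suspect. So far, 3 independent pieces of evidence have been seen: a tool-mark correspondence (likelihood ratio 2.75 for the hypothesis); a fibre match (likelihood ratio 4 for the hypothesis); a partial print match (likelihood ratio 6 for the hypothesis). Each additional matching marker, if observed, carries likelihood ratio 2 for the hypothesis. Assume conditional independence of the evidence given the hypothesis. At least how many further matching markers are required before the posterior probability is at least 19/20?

4

Prior odds = 0.02/0.98 = 1/49.
Combined Bayes factor of the evidence already in hand = 2.75 × 4 × 6 = 66.
Odds after that evidence = (1/49) × 66 = 66/49.
Target odds = 0.95/0.05 = 19.
Need 2ⁿ ≥ 19 ÷ (66/49) = 931/66.
2³ = 8 falls short of 931/66 but 2⁴ = 16 reaches it, so n = 4.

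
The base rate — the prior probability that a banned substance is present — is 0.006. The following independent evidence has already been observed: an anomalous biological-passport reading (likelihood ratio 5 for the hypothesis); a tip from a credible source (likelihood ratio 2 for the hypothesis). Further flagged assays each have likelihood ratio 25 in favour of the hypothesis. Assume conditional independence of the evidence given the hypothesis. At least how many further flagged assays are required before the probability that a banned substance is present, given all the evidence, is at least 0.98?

Prior odds = 0.006/0.994 = 3/497.
Combined Bayes factor of the evidence already in hand = 5 × 2 = 10.
Odds after that evidence = (3/497) × 10 = 30/497.
Target odds = 0.98/0.02 = 49.
Need 25ⁿ ≥ 49 ÷ (30/497) = 24353/30.
25² = 625 falls short of 24353/30 but 25³ = 15625 reaches it, so n = 3.

3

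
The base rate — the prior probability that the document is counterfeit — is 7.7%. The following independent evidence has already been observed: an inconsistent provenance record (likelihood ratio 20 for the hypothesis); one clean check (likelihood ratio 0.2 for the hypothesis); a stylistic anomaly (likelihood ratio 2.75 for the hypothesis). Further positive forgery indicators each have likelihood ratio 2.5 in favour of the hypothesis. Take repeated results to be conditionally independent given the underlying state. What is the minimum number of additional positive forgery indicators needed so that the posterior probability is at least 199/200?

6

Prior odds = 0.077/0.923 = 77/923.
Combined Bayes factor of the evidence already in hand = 20 × 0.2 × 2.75 = 11.
Odds after that evidence = (77/923) × 11 = 847/923.
Target odds = 0.995/0.005 = 199.
Need 2.5ⁿ ≥ 199 ÷ (847/923) = 183677/847.
2.5⁵ = 97.65625 falls short of 183677/847 but 2.5⁶ = 244.140625 reaches it, so n = 6.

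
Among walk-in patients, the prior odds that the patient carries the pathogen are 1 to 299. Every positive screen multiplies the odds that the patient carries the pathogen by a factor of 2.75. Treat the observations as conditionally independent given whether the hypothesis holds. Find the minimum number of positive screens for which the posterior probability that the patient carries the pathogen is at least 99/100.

11

Prior odds = 1/299.
Likelihood ratio per positive screen = 2.75.
Target posterior odds = 0.99/0.01 = 99.
Need (1/299) × 2.75ⁿ ≥ 99, i.e. 2.75ⁿ ≥ 29601.
2.75¹⁰ ≈24735.9 falls short of 29601 but 2.75¹¹ ≈68023.6 reaches it, so n = 11.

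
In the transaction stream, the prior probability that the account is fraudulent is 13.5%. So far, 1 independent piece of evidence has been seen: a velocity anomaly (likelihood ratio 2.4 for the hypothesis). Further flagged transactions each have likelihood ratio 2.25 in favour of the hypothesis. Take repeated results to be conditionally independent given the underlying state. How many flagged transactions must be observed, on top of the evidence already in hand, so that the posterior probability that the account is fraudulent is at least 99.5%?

Prior odds = 0.135/0.865 = 27/173.
Bayes factor of the evidence already in hand = 2.4.
Odds after that evidence = (27/173) × 2.4 = 324/865.
Target odds = 0.995/0.005 = 199.
Need 2.25ⁿ ≥ 199 ÷ (324/865) = 172135/324.
2.25⁷ = 4782969/16384 falls short of 172135/324 but 2.25⁸ = 43046721/65536 reaches it, so n = 8.

8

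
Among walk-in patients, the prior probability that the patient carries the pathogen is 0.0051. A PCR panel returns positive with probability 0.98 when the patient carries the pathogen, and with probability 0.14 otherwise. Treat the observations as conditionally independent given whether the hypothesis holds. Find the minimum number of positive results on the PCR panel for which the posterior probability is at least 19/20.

5

Prior odds: 0.0051 ÷ 0.9949 = 51/9949.
Likelihood ratio of a positive result = 0.98/0.14 = 7.
Target posterior odds = 0.95/0.05 = 19.
Require 7ⁿ ≥ 19 ÷ (51/9949) = 189031/51.
7⁴ = 2401 falls short of 189031/51 but 7⁵ = 16807 reaches it, so n = 5.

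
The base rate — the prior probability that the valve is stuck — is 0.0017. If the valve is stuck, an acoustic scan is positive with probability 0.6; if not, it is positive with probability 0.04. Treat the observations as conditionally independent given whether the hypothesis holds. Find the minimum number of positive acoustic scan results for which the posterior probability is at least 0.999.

Prior odds = 0.0017/0.9983 = 17/9983.
Likelihood ratio of a positive = 0.6/0.04 = 15.
Target posterior odds = 0.999/0.001 = 999.
Require 15ⁿ ≥ 999 ÷ (17/9983) = 9973017/17.
15⁴ = 50625 falls short of 9973017/17 but 15⁵ = 759375 reaches it, so n = 5.

5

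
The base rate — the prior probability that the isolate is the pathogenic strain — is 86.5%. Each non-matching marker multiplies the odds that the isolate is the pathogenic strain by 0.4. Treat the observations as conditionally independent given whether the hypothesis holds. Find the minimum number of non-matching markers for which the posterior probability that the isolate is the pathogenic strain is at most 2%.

Prior odds: 0.865 ÷ 0.135 = 173/27.
Likelihood ratio per non-matching marker = 0.4.
Target posterior odds = 0.02/0.98 = 1/49.
Need (173/27) × 0.4ⁿ ≤ 1/49, i.e. 0.4ⁿ ≤ 27/8477.
0.4⁶ = 64/15625 is still above 27/8477 but 0.4⁷ = 128/78125 is at or below it, so n = 7.

7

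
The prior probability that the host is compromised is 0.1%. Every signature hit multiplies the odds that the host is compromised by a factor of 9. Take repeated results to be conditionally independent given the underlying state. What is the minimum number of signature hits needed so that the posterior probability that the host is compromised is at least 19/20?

Prior odds = 0.001/0.999 = 1/999.
Likelihood ratio per signature hit = 9.
Target posterior odds = 0.95/0.05 = 19.
Require 9ⁿ ≥ 19 ÷ (1/999) = 18981.
9⁴ = 6561 falls short of 18981 but 9⁵ = 59049 reaches it, so n = 5.

5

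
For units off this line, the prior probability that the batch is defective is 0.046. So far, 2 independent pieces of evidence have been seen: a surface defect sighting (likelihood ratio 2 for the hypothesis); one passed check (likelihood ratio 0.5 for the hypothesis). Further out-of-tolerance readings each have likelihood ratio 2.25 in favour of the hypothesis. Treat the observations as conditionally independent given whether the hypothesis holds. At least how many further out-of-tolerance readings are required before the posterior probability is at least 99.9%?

13

Prior odds = 0.046/0.954 = 23/477.
Combined Bayes factor of the evidence already in hand = 2 × 0.5 = 1.
Odds after that evidence = (23/477) × 1 = 23/477.
Target odds = 0.999/0.001 = 999.
Need 2.25ⁿ ≥ 999 ÷ (23/477) = 476523/23.
2.25¹² ≈16834.1 falls short of 476523/23 but 2.25¹³ ≈37876.8 reaches it, so n = 13.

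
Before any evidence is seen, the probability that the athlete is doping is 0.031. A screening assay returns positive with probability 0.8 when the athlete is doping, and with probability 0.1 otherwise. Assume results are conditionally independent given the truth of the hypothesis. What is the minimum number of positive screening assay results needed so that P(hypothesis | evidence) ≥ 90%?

Prior odds = 0.031/0.969 = 31/969.
Likelihood ratio of a positive result = 0.8/0.1 = 8.
Target odds: 0.9 ÷ 0.1 = 9.
Require 8ⁿ ≥ 9 ÷ (31/969) = 8721/31.
8² = 64 falls short of 8721/31 but 8³ = 512 reaches it, so n = 3.

3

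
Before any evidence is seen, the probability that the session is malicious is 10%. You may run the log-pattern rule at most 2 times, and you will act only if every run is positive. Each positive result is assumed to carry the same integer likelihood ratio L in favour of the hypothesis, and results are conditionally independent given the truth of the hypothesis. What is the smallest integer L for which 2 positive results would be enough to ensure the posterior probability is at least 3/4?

6

Prior odds = 0.1/0.9 = 1/9.
Target odds = 0.75/0.25 = 3.
Need L² ≥ 3 ÷ (1/9) = 27.
5² = 25 < 27 ≤ 36 = 6², so L = 6.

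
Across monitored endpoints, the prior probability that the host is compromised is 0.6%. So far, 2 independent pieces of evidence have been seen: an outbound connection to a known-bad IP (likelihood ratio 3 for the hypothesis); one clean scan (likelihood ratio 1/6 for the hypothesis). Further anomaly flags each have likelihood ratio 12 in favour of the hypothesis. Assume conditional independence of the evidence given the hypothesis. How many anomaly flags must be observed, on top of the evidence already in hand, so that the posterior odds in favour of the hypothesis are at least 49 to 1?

Prior odds = 0.006/0.994 = 3/497.
Combined Bayes factor of the evidence already in hand = 3 × (1/6) = 0.5.
Odds after that evidence = (3/497) × 0.5 = 3/994.
Target odds = 49.
Need 12ⁿ ≥ 49 ÷ (3/994) = 48706/3.
12³ = 1728 falls short of 48706/3 but 12⁴ = 20736 reaches it, so n = 4.

4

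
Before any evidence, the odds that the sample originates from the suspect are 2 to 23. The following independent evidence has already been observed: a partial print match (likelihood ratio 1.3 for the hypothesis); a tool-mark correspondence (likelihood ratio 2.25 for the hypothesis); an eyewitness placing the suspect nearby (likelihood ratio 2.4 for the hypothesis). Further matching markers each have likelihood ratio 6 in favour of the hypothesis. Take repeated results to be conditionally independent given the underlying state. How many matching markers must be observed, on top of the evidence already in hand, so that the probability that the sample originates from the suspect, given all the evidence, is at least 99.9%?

Prior odds = 2/23.
Combined Bayes factor of the evidence already in hand = 1.3 × 2.25 × 2.4 = 7.02.
Odds after that evidence = (2/23) × 7.02 = 351/575.
Target odds = 0.999/0.001 = 999.
Need 6ⁿ ≥ 999 ÷ (351/575) = 21275/13.
6⁴ = 1296 falls short of 21275/13 but 6⁵ = 7776 reaches it, so n = 5.

5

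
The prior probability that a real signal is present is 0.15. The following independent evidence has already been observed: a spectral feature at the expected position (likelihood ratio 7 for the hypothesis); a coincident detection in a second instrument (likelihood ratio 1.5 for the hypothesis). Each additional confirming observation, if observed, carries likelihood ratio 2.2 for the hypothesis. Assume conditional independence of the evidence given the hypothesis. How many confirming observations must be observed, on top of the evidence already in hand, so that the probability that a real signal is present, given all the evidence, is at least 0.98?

Prior odds = 0.15/0.85 = 3/17.
Combined Bayes factor of the evidence already in hand = 7 × 1.5 = 10.5.
Odds after that evidence = (3/17) × 10.5 = 63/34.
Target odds = 0.98/0.02 = 49.
Need 2.2ⁿ ≥ 49 ÷ (63/34) = 238/9.
2.2⁴ = 23.4256 falls short of 238/9 but 2.2⁵ = 51.53632 reaches it, so n = 5.

5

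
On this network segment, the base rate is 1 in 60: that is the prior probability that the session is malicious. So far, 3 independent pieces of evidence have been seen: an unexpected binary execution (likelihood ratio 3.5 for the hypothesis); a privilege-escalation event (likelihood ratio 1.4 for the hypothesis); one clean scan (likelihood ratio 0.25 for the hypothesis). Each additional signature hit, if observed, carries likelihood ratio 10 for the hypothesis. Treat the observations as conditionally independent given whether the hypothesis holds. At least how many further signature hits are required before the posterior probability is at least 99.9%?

5

Prior odds = (1/60)/(59/60) = 1/59.
Combined Bayes factor of the evidence already in hand = 3.5 × 1.4 × 0.25 = 1.225.
Odds after that evidence = (1/59) × 1.225 = 49/2360.
Target odds = 0.999/0.001 = 999.
Need 10ⁿ ≥ 999 ÷ (49/2360) = 2357640/49.
10⁴ = 10000 falls short of 2357640/49 but 10⁵ = 100000 reaches it, so n = 5.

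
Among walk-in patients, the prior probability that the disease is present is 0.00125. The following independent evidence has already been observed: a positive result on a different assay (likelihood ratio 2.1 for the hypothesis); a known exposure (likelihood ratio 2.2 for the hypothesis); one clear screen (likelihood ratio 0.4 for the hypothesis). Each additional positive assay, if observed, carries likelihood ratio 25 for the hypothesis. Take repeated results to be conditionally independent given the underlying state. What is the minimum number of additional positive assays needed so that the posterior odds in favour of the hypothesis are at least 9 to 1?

Prior odds = 0.00125/0.99875 = 1/799.
Combined Bayes factor of the evidence already in hand = 2.1 × 2.2 × 0.4 = 1.848.
Odds after that evidence = (1/799) × 1.848 = 231/99875.
Target odds = 9.
Need 25ⁿ ≥ 9 ÷ (231/99875) = 299625/77.
25² = 625 falls short of 299625/77 but 25³ = 15625 reaches it, so n = 3.

3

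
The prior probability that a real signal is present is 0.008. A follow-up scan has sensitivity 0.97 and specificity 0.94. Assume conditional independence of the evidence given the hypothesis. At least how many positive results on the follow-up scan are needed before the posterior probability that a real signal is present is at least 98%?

Prior odds = 0.008/0.992 = 1/124.
False-positive rate = 1 − 0.94 = 0.06; likelihood ratio of a positive = 0.97/0.06 = 97/6.
Target posterior odds = 0.98/0.02 = 49.
Require (97/6)ⁿ ≥ 49 ÷ (1/124) = 6076.
(97/6)³ = 912673/216 falls short of 6076 but (97/6)⁴ = 88529281/1296 reaches it, so n = 4.

4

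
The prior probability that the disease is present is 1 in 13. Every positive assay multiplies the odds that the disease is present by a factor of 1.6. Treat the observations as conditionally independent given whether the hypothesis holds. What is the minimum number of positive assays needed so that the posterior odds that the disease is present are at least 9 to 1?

10

Prior odds = (1/13)/(12/13) = 1/12.
Likelihood ratio per positive assay = 1.6.
Target odds = 9.
Need (1/12) × 1.6ⁿ ≥ 9, i.e. 1.6ⁿ ≥ 108.
1.6⁹ = 134217728/1953125 falls short of 108 but 1.6¹⁰ ≈109.951 reaches it, so n = 10.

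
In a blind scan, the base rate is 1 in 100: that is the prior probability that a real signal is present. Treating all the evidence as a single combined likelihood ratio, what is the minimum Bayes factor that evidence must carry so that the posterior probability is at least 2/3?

Prior odds = 0.01/0.99 = 1/99.
Target odds = (2/3)/(1/3) = 2.
Required Bayes factor = 2 ÷ (1/99) = 198.

198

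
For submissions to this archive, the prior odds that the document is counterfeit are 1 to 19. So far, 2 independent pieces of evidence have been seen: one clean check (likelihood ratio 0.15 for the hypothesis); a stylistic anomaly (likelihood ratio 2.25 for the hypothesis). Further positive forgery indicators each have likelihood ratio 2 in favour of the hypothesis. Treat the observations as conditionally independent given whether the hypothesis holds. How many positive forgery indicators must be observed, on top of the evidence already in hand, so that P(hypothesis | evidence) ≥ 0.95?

Prior odds = 1/19.
Combined Bayes factor of the evidence already in hand = 0.15 × 2.25 = 0.3375.
Odds after that evidence = (1/19) × 0.3375 = 27/1520.
Target odds = 0.95/0.05 = 19.
Need 2ⁿ ≥ 19 ÷ (27/1520) = 28880/27.
2¹⁰ = 1024 falls short of 28880/27 but 2¹¹ = 2048 reaches it, so n = 11.

11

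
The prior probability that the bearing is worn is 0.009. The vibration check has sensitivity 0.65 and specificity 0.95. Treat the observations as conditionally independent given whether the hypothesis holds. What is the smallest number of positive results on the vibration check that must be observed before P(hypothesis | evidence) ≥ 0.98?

4

Prior odds = 0.009/0.991 = 9/991.
False-positive rate = 1 − 0.95 = 0.05; likelihood ratio of a positive = 0.65/0.05 = 13.
Target odds: 0.98 ÷ 0.02 = 49.
Need (9/991) × 13ⁿ ≥ 49, i.e. 13ⁿ ≥ 48559/9.
13³ = 2197 falls short of 48559/9 but 13⁴ = 28561 reaches it, so n = 4.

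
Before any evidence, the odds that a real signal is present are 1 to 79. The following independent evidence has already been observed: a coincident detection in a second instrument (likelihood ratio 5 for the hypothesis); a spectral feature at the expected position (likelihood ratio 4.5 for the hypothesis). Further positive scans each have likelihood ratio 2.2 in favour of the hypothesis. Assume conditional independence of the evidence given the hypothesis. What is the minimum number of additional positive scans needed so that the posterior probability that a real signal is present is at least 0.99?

8

Prior odds = 1/79.
Combined Bayes factor of the evidence already in hand = 5 × 4.5 = 22.5.
Odds after that evidence = (1/79) × 22.5 = 45/158.
Target odds = 0.99/0.01 = 99.
Need 2.2ⁿ ≥ 99 ÷ (45/158) = 347.6.
2.2⁷ = 19487171/78125 falls short of 347.6 but 2.2⁸ = 214358881/390625 reaches it, so n = 8.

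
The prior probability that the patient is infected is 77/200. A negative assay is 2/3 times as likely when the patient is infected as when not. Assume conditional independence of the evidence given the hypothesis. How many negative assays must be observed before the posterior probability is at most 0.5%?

Prior odds: 0.385 ÷ 0.615 = 77/123.
Likelihood ratio per negative assay = 2/3.
Target odds: 0.005 ÷ 0.995 = 1/199.
Need (77/123) × (2/3)ⁿ ≤ 1/199, i.e. (2/3)ⁿ ≤ 123/15323.
(2/3)¹¹ = 2048/177147 is still above 123/15323 but (2/3)¹² = 4096/531441 is at or below it, so n = 12.

12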